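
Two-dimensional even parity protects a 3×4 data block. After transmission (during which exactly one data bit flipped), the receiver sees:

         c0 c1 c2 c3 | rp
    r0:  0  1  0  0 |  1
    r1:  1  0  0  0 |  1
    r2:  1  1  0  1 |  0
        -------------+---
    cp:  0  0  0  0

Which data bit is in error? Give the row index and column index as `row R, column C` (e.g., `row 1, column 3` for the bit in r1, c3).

Recompute each row's even parity and compare to rp:
  r0: data parity 1, sent rp 1 → ok
  r1: data parity 1, sent rp 1 → ok
  r2: data parity 1, sent rp 0 → mismatch
Recompute each column's even parity and compare to cp:
  c0: data parity 0, sent cp 0 → ok
  c1: data parity 0, sent cp 0 → ok
  c2: data parity 0, sent cp 0 → ok
  c3: data parity 1, sent cp 0 → mismatch
Exactly one row (r2) and one column (c3) fail → the flipped bit is at their intersection.

row 2, column 3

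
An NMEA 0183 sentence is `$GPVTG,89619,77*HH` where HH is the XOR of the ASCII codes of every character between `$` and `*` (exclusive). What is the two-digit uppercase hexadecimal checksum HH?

XOR the ASCII codes of the payload characters:
  'G' = 0x47 → acc = 0x47
  'P' = 0x50 → acc = 0x17
  'V' = 0x56 → acc = 0x41
  'T' = 0x54 → acc = 0x15
  'G' = 0x47 → acc = 0x52
  ',' = 0x2C → acc = 0x7E
  '8' = 0x38 → acc = 0x46
  '9' = 0x39 → acc = 0x7F
  '6' = 0x36 → acc = 0x49
  '1' = 0x31 → acc = 0x78
  '9' = 0x39 → acc = 0x41
  ',' = 0x2C → acc = 0x6D
  '7' = 0x37 → acc = 0x5A
  '7' = 0x37 → acc = 0x6D
Checksum = 0x6D.

6D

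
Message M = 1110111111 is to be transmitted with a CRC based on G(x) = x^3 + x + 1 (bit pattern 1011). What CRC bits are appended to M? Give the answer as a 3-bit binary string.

110

Append 3 zeros: 1110111111000. Divide by 1011 (XOR where the leading bit is 1):
  pos 0: 1110 XOR 1011 = 0101
  pos 1: 1011 XOR 1011 = 0000
  pos 5: 1111 XOR 1011 = 0100
  pos 6: 1001 XOR 1011 = 0010
  pos 8: 1000 XOR 1011 = 0011
Remainder (last 3 bits) = 110. This is the CRC / FCS.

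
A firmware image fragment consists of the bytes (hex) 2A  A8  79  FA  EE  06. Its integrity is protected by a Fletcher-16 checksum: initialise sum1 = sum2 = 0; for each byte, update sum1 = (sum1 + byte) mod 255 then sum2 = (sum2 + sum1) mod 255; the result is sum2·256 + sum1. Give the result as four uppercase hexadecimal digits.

033C

Running sums (mod 255):
  after byte 0 (2A): sum1=42, sum2=42
  after byte 1 (A8): sum1=210, sum2=252
  after byte 2 (79): sum1=76, sum2=73
  after byte 3 (FA): sum1=71, sum2=144
  after byte 4 (EE): sum1=54, sum2=198
  after byte 5 (06): sum1=60, sum2=3
Checksum = sum2·256 + sum1 = 3·256 + 60 = 828 = 0x033C.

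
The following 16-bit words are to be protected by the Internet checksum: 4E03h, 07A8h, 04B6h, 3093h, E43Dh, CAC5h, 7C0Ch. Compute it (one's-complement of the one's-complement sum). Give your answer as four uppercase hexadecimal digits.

One's-complement addition (fold any carry out of bit 15 back into bit 0):
  0x4E03 + 0x07A8 = 0x055AB
  0x55AB + 0x04B6 = 0x05A61
  0x5A61 + 0x3093 = 0x08AF4
  0x8AF4 + 0xE43D = 0x16F31 → wrap carry → 0x6F32
  0x6F32 + 0xCAC5 = 0x139F7 → wrap carry → 0x39F8
  0x39F8 + 0x7C0C = 0x0B604
One's-complement sum = 0xB604.
Checksum = ~0xB604 & 0xFFFF = 0x49FB.

49FB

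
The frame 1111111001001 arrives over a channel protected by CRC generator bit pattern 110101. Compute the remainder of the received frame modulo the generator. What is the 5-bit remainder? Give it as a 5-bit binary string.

Modulo-2 division of 1111111001001 by 110101:
  pos 0: 111111 XOR 110101 = 001010
  pos 2: 101010 XOR 110101 = 011111
  pos 3: 111110 XOR 110101 = 001011
  pos 5: 101110 XOR 110101 = 011011
  pos 6: 110110 XOR 110101 = 000011
Remainder = 00111 (nonzero — an error is detected).

00111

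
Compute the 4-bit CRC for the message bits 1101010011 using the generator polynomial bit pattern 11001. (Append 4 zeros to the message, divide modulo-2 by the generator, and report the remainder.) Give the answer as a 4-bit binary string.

0011

Append 4 zeros: 11010100110000. Divide by 11001 (XOR where the leading bit is 1):
  pos 0: 11010 XOR 11001 = 00011
  pos 3: 11100 XOR 11001 = 00101
  pos 5: 10111 XOR 11001 = 01110
  pos 6: 11100 XOR 11001 = 00101
  pos 8: 10100 XOR 11001 = 01101
  pos 9: 11010 XOR 11001 = 00011
Remainder (last 4 bits) = 0011. This is the CRC / FCS.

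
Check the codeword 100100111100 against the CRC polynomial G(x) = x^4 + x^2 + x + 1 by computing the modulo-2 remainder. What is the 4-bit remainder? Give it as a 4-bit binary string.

Modulo-2 division of 100100111100 by 10111:
  pos 0: 10010 XOR 10111 = 00101
  pos 2: 10101 XOR 10111 = 00010
  pos 5: 10111 XOR 10111 = 00000
Remainder = 0000 (zero — the frame passes the CRC check).

0000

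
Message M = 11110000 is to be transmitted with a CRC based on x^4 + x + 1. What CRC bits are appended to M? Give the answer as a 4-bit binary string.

0110

Append 4 zeros: 111100000000. Divide by 10011 (XOR where the leading bit is 1):
  pos 0: 11110 XOR 10011 = 01101
  pos 1: 11010 XOR 10011 = 01001
  pos 2: 10010 XOR 10011 = 00001
  pos 6: 10000 XOR 10011 = 00011
Remainder (last 4 bits) = 0110. This is the CRC / FCS.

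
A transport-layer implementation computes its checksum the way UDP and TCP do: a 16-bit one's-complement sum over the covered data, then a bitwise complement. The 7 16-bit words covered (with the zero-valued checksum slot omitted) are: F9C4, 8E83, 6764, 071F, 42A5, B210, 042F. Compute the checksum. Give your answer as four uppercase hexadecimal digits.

104F

One's-complement addition (fold any carry out of bit 15 back into bit 0):
  0xF9C4 + 0x8E83 = 0x18847 → wrap carry → 0x8848
  0x8848 + 0x6764 = 0x0EFAC
  0xEFAC + 0x071F = 0x0F6CB
  0xF6CB + 0x42A5 = 0x13970 → wrap carry → 0x3971
  0x3971 + 0xB210 = 0x0EB81
  0xEB81 + 0x042F = 0x0EFB0
One's-complement sum = 0xEFB0.
Checksum = ~0xEFB0 & 0xFFFF = 0x104F.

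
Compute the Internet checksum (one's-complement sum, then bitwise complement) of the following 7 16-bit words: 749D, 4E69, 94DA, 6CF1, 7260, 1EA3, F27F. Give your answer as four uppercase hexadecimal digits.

One's-complement addition (fold any carry out of bit 15 back into bit 0):
  0x749D + 0x4E69 = 0x0C306
  0xC306 + 0x94DA = 0x157E0 → wrap carry → 0x57E1
  0x57E1 + 0x6CF1 = 0x0C4D2
  0xC4D2 + 0x7260 = 0x13732 → wrap carry → 0x3733
  0x3733 + 0x1EA3 = 0x055D6
  0x55D6 + 0xF27F = 0x14855 → wrap carry → 0x4856
One's-complement sum = 0x4856.
Checksum = ~0x4856 & 0xFFFF = 0xB7A9.

B7A9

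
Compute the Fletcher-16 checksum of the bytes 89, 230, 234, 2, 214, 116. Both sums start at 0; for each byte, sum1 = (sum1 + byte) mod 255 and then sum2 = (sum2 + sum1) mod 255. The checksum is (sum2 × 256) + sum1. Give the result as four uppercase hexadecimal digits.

6E78

Running sums (mod 255):
  after byte 0 (89): sum1=89, sum2=89
  after byte 1 (230): sum1=64, sum2=153
  after byte 2 (234): sum1=43, sum2=196
  after byte 3 (2): sum1=45, sum2=241
  after byte 4 (214): sum1=4, sum2=245
  after byte 5 (116): sum1=120, sum2=110
Checksum = sum2·256 + sum1 = 110·256 + 120 = 28280 = 0x6E78.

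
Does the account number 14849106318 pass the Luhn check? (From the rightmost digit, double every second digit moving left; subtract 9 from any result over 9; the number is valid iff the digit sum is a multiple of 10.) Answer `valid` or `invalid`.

From the right, keep odd positions and double even positions (subtract 9 from any doubled value over 9):
  doubled (positions 2,4,...): 2 3 2 8 8 → sum 23
  kept (positions 1,3,...): 8 3 0 9 8 1 → sum 29
Total = 52.
52 mod 10 = 2, so the number is invalid.

invalid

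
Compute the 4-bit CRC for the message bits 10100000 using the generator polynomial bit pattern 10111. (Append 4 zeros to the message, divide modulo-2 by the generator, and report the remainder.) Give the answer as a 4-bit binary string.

Append 4 zeros: 101000000000. Divide by 10111 (XOR where the leading bit is 1):
  pos 0: 10100 XOR 10111 = 00011
  pos 3: 11000 XOR 10111 = 01111
  pos 4: 11110 XOR 10111 = 01001
  pos 5: 10010 XOR 10111 = 00101
  pos 7: 10100 XOR 10111 = 00011
Remainder (last 4 bits) = 0011. This is the CRC / FCS.

0011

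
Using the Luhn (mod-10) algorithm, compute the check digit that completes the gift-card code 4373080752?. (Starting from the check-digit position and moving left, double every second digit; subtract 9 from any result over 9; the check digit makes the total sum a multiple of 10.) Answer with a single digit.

Partial digits right→left: 2 5 7 0 8 0 3 7 3 4
Double every second digit counting from the check-digit position (so the 1st, 3rd, 5th, ... of the partial from the right).
  doubled (with −9 where >9): 4 5 7 6 6 → sum 28
  kept as-is: 5 0 0 7 4 → sum 16
Total = 28 + 16 = 44.
Check digit = (10 − (44 mod 10)) mod 10 = 6.

6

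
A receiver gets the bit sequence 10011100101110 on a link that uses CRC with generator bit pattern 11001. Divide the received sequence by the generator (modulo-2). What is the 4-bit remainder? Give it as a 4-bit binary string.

0010

Modulo-2 division of 10011100101110 by 11001:
  pos 0: 10011 XOR 11001 = 01010
  pos 1: 10101 XOR 11001 = 01100
  pos 2: 11000 XOR 11001 = 00001
  pos 6: 10101 XOR 11001 = 01100
  pos 7: 11001 XOR 11001 = 00000
Remainder = 0010 (nonzero — an error is detected).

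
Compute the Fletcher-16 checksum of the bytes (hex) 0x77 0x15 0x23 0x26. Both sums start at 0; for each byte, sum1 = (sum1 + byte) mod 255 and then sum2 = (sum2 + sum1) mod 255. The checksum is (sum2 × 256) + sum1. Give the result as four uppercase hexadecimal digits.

Running sums (mod 255):
  after byte 0 (0x77): sum1=119, sum2=119
  after byte 1 (0x15): sum1=140, sum2=4
  after byte 2 (0x23): sum1=175, sum2=179
  after byte 3 (0x26): sum1=213, sum2=137
Checksum = sum2·256 + sum1 = 137·256 + 213 = 35285 = 0x89D5.

89D5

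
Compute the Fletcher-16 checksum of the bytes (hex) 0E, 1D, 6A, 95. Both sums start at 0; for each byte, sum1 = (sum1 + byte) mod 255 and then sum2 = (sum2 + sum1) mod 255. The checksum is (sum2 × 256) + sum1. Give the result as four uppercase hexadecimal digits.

F92B

Running sums (mod 255):
  after byte 0 (0E): sum1=14, sum2=14
  after byte 1 (1D): sum1=43, sum2=57
  after byte 2 (6A): sum1=149, sum2=206
  after byte 3 (95): sum1=43, sum2=249
Checksum = sum2·256 + sum1 = 249·256 + 43 = 63787 = 0xF92B.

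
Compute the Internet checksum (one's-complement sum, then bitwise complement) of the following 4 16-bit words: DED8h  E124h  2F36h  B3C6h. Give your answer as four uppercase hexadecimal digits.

One's-complement addition (fold any carry out of bit 15 back into bit 0):
  0xDED8 + 0xE124 = 0x1BFFC → wrap carry → 0xBFFD
  0xBFFD + 0x2F36 = 0x0EF33
  0xEF33 + 0xB3C6 = 0x1A2F9 → wrap carry → 0xA2FA
One's-complement sum = 0xA2FA.
Checksum = ~0xA2FA & 0xFFFF = 0x5D05.

5D05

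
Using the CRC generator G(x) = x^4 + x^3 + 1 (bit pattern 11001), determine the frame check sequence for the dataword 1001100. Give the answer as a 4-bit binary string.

Append 4 zeros: 10011000000. Divide by 11001 (XOR where the leading bit is 1):
  pos 0: 10011 XOR 11001 = 01010
  pos 1: 10100 XOR 11001 = 01101
  pos 2: 11010 XOR 11001 = 00011
  pos 5: 11000 XOR 11001 = 00001
Remainder (last 4 bits) = 0010. This is the CRC / FCS.

0010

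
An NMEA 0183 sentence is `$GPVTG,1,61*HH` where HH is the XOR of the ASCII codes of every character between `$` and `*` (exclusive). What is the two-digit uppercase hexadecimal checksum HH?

64

XOR the ASCII codes of the payload characters:
  'G' = 0x47 → acc = 0x47
  'P' = 0x50 → acc = 0x17
  'V' = 0x56 → acc = 0x41
  'T' = 0x54 → acc = 0x15
  'G' = 0x47 → acc = 0x52
  ',' = 0x2C → acc = 0x7E
  '1' = 0x31 → acc = 0x4F
  ',' = 0x2C → acc = 0x63
  '6' = 0x36 → acc = 0x55
  '1' = 0x31 → acc = 0x64
Checksum = 0x64.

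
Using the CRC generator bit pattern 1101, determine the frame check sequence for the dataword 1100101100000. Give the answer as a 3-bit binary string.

010

Append 3 zeros: 1100101100000000. Divide by 1101 (XOR where the leading bit is 1):
  pos 0: 1100 XOR 1101 = 0001
  pos 3: 1101 XOR 1101 = 0000
  pos 7: 1000 XOR 1101 = 0101
  pos 8: 1010 XOR 1101 = 0111
  pos 9: 1110 XOR 1101 = 0011
  pos 11: 1100 XOR 1101 = 0001
Remainder (last 3 bits) = 010. This is the CRC / FCS.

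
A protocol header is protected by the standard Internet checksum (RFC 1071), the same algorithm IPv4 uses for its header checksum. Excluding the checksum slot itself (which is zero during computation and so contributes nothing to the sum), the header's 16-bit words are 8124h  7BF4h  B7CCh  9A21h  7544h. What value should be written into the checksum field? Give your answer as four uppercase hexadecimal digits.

3BB4

One's-complement addition (fold any carry out of bit 15 back into bit 0):
  0x8124 + 0x7BF4 = 0x0FD18
  0xFD18 + 0xB7CC = 0x1B4E4 → wrap carry → 0xB4E5
  0xB4E5 + 0x9A21 = 0x14F06 → wrap carry → 0x4F07
  0x4F07 + 0x7544 = 0x0C44B
One's-complement sum = 0xC44B.
Checksum = ~0xC44B & 0xFFFF = 0x3BB4.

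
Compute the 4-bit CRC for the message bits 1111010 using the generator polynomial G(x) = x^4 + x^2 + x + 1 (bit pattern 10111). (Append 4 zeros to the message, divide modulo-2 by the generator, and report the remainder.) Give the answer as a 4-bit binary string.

0001

Append 4 zeros: 11110100000. Divide by 10111 (XOR where the leading bit is 1):
  pos 0: 11110 XOR 10111 = 01001
  pos 1: 10011 XOR 10111 = 00100
  pos 3: 10000 XOR 10111 = 00111
  pos 5: 11100 XOR 10111 = 01011
  pos 6: 10110 XOR 10111 = 00001
Remainder (last 4 bits) = 0001. This is the CRC / FCS.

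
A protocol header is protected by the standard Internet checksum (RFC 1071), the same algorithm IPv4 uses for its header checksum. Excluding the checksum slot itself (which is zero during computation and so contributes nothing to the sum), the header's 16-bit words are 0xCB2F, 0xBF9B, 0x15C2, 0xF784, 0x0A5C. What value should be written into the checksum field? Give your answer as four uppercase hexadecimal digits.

5D91

One's-complement addition (fold any carry out of bit 15 back into bit 0):
  0xCB2F + 0xBF9B = 0x18ACA → wrap carry → 0x8ACB
  0x8ACB + 0x15C2 = 0x0A08D
  0xA08D + 0xF784 = 0x19811 → wrap carry → 0x9812
  0x9812 + 0x0A5C = 0x0A26E
One's-complement sum = 0xA26E.
Checksum = ~0xA26E & 0xFFFF = 0x5D91.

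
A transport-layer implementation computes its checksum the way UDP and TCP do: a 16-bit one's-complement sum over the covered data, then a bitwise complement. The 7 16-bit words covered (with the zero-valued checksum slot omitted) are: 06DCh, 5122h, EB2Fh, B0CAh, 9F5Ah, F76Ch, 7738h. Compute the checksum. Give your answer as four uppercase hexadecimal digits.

One's-complement addition (fold any carry out of bit 15 back into bit 0):
  0x06DC + 0x5122 = 0x057FE
  0x57FE + 0xEB2F = 0x1432D → wrap carry → 0x432E
  0x432E + 0xB0CA = 0x0F3F8
  0xF3F8 + 0x9F5A = 0x19352 → wrap carry → 0x9353
  0x9353 + 0xF76C = 0x18ABF → wrap carry → 0x8AC0
  0x8AC0 + 0x7738 = 0x101F8 → wrap carry → 0x01F9
One's-complement sum = 0x01F9.
Checksum = ~0x01F9 & 0xFFFF = 0xFE06.

FE06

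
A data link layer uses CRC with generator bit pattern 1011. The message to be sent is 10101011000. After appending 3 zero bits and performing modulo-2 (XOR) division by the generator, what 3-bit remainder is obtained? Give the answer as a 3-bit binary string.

Append 3 zeros: 10101011000000. Divide by 1011 (XOR where the leading bit is 1):
  pos 0: 1010 XOR 1011 = 0001
  pos 3: 1101 XOR 1011 = 0110
  pos 4: 1101 XOR 1011 = 0110
  pos 5: 1100 XOR 1011 = 0111
  pos 6: 1110 XOR 1011 = 0101
  pos 7: 1010 XOR 1011 = 0001
  pos 10: 1000 XOR 1011 = 0011
Remainder (last 3 bits) = 011. This is the CRC / FCS.

011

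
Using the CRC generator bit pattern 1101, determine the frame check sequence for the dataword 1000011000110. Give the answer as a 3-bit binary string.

111

Append 3 zeros: 1000011000110000. Divide by 1101 (XOR where the leading bit is 1):
  pos 0: 1000 XOR 1101 = 0101
  pos 1: 1010 XOR 1101 = 0111
  pos 2: 1111 XOR 1101 = 0010
  pos 4: 1010 XOR 1101 = 0111
  pos 5: 1110 XOR 1101 = 0011
  pos 7: 1101 XOR 1101 = 0000
  pos 11: 1000 XOR 1101 = 0101
  pos 12: 1010 XOR 1101 = 0111
Remainder (last 3 bits) = 111. This is the CRC / FCS.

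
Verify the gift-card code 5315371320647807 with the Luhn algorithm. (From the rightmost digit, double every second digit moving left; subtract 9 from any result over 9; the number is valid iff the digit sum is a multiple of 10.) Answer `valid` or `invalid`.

valid

From the right, keep odd positions and double even positions (subtract 9 from any doubled value over 9):
  doubled (positions 2,4,...): 0 5 3 4 2 6 2 1 → sum 23
  kept (positions 1,3,...): 7 8 4 0 3 7 5 3 → sum 37
Total = 60.
60 mod 10 = 0, so the number is valid.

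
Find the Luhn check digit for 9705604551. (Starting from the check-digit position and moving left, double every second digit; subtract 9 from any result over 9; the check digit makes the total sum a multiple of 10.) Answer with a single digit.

Partial digits right→left: 1 5 5 4 0 6 5 0 7 9
Double every second digit counting from the check-digit position (so the 1st, 3rd, 5th, ... of the partial from the right).
  doubled (with −9 where >9): 2 1 0 1 5 → sum 9
  kept as-is: 5 4 6 0 9 → sum 24
Total = 9 + 24 = 33.
Check digit = (10 − (33 mod 10)) mod 10 = 7.

7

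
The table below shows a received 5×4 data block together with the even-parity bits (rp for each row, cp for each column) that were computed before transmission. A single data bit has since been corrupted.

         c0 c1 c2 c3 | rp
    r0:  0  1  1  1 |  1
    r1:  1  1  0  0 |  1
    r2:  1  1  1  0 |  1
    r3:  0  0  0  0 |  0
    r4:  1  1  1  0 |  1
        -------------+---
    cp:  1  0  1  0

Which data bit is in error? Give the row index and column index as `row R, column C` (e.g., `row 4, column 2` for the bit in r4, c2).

row 1, column 3

Recompute each row's even parity and compare to rp:
  r0: data parity 1, sent rp 1 → ok
  r1: data parity 0, sent rp 1 → mismatch
  r2: data parity 1, sent rp 1 → ok
  r3: data parity 0, sent rp 0 → ok
  r4: data parity 1, sent rp 1 → ok
Recompute each column's even parity and compare to cp:
  c0: data parity 1, sent cp 1 → ok
  c1: data parity 0, sent cp 0 → ok
  c2: data parity 1, sent cp 1 → ok
  c3: data parity 1, sent cp 0 → mismatch
Exactly one row (r1) and one column (c3) fail → the flipped bit is at their intersection.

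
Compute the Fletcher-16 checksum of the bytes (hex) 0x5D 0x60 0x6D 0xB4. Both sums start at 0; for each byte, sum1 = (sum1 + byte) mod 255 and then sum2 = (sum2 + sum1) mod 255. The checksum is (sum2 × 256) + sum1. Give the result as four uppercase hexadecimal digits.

26DF

Running sums (mod 255):
  after byte 0 (0x5D): sum1=93, sum2=93
  after byte 1 (0x60): sum1=189, sum2=27
  after byte 2 (0x6D): sum1=43, sum2=70
  after byte 3 (0xB4): sum1=223, sum2=38
Checksum = sum2·256 + sum1 = 38·256 + 223 = 9951 = 0x26DF.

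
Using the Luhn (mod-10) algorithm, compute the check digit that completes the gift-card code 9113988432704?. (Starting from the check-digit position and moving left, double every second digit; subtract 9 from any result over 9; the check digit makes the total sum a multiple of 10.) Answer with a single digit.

6

Partial digits right→left: 4 0 7 2 3 4 8 8 9 3 1 1 9
Double every second digit counting from the check-digit position (so the 1st, 3rd, 5th, ... of the partial from the right).
  doubled (with −9 where >9): 8 5 6 7 9 2 9 → sum 46
  kept as-is: 0 2 4 8 3 1 → sum 18
Total = 46 + 18 = 64.
Check digit = (10 − (64 mod 10)) mod 10 = 6.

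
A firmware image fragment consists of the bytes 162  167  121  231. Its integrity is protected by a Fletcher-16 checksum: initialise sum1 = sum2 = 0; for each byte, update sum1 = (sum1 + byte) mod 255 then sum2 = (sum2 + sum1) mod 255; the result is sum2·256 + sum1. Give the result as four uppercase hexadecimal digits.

5CAB

Running sums (mod 255):
  after byte 0 (162): sum1=162, sum2=162
  after byte 1 (167): sum1=74, sum2=236
  after byte 2 (121): sum1=195, sum2=176
  after byte 3 (231): sum1=171, sum2=92
Checksum = sum2·256 + sum1 = 92·256 + 171 = 23723 = 0x5CAB.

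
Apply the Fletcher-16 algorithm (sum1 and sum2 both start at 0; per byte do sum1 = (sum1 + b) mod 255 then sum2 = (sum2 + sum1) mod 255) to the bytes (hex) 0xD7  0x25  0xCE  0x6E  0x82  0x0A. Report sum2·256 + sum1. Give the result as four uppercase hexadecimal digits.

5EC6

Running sums (mod 255):
  after byte 0 (0xD7): sum1=215, sum2=215
  after byte 1 (0x25): sum1=252, sum2=212
  after byte 2 (0xCE): sum1=203, sum2=160
  after byte 3 (0x6E): sum1=58, sum2=218
  after byte 4 (0x82): sum1=188, sum2=151
  after byte 5 (0x0A): sum1=198, sum2=94
Checksum = sum2·256 + sum1 = 94·256 + 198 = 24262 = 0x5EC6.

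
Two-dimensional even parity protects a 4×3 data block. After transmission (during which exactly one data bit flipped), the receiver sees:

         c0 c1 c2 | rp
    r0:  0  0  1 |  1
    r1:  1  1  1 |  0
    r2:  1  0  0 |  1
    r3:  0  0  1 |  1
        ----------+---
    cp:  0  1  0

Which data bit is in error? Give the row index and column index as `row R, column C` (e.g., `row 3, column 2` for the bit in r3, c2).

row 1, column 2

Recompute each row's even parity and compare to rp:
  r0: data parity 1, sent rp 1 → ok
  r1: data parity 1, sent rp 0 → mismatch
  r2: data parity 1, sent rp 1 → ok
  r3: data parity 1, sent rp 1 → ok
Recompute each column's even parity and compare to cp:
  c0: data parity 0, sent cp 0 → ok
  c1: data parity 1, sent cp 1 → ok
  c2: data parity 1, sent cp 0 → mismatch
Exactly one row (r1) and one column (c2) fail → the flipped bit is at their intersection.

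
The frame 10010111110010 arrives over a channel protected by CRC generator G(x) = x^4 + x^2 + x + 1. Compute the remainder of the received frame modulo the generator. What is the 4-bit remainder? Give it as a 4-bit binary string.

0000

Modulo-2 division of 10010111110010 by 10111:
  pos 0: 10010 XOR 10111 = 00101
  pos 2: 10111 XOR 10111 = 00000
  pos 7: 11100 XOR 10111 = 01011
  pos 8: 10111 XOR 10111 = 00000
Remainder = 0000 (zero — the frame passes the CRC check).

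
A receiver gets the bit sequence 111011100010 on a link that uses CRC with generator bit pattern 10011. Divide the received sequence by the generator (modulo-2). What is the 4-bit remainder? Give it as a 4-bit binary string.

0000

Modulo-2 division of 111011100010 by 10011:
  pos 0: 11101 XOR 10011 = 01110
  pos 1: 11101 XOR 10011 = 01110
  pos 2: 11101 XOR 10011 = 01110
  pos 3: 11100 XOR 10011 = 01111
  pos 4: 11110 XOR 10011 = 01101
  pos 5: 11010 XOR 10011 = 01001
  pos 6: 10011 XOR 10011 = 00000
Remainder = 0000 (zero — the frame passes the CRC check).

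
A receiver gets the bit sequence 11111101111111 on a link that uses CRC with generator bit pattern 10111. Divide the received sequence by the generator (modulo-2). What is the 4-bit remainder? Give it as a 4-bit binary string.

Modulo-2 division of 11111101111111 by 10111:
  pos 0: 11111 XOR 10111 = 01000
  pos 1: 10001 XOR 10111 = 00110
  pos 3: 11001 XOR 10111 = 01110
  pos 4: 11101 XOR 10111 = 01010
  pos 5: 10101 XOR 10111 = 00010
  pos 8: 10111 XOR 10111 = 00000
Remainder = 0001 (nonzero — an error is detected).

0001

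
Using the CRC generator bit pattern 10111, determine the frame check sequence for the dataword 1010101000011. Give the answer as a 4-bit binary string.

1010

Append 4 zeros: 10101010000110000. Divide by 10111 (XOR where the leading bit is 1):
  pos 0: 10101 XOR 10111 = 00010
  pos 3: 10010 XOR 10111 = 00101
  pos 5: 10100 XOR 10111 = 00011
  pos 8: 11011 XOR 10111 = 01100
  pos 9: 11000 XOR 10111 = 01111
  pos 10: 11110 XOR 10111 = 01001
  pos 11: 10010 XOR 10111 = 00101
Remainder (last 4 bits) = 1010. This is the CRC / FCS.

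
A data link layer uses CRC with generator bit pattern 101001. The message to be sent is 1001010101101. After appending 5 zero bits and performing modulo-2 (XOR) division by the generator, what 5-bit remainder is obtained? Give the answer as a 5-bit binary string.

01000

Append 5 zeros: 100101010110100000. Divide by 101001 (XOR where the leading bit is 1):
  pos 0: 100101 XOR 101001 = 001100
  pos 2: 110001 XOR 101001 = 011000
  pos 3: 110000 XOR 101001 = 011001
  pos 4: 110011 XOR 101001 = 011010
  pos 5: 110101 XOR 101001 = 011100
  pos 6: 111000 XOR 101001 = 010001
  pos 7: 100011 XOR 101001 = 001010
  pos 9: 101000 XOR 101001 = 000001
Remainder (last 5 bits) = 01000. This is the CRC / FCS.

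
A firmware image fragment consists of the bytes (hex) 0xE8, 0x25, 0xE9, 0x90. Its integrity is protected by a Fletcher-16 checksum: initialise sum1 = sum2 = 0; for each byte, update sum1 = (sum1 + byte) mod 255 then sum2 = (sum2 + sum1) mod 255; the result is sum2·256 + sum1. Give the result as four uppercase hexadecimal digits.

7788

Running sums (mod 255):
  after byte 0 (0xE8): sum1=232, sum2=232
  after byte 1 (0x25): sum1=14, sum2=246
  after byte 2 (0xE9): sum1=247, sum2=238
  after byte 3 (0x90): sum1=136, sum2=119
Checksum = sum2·256 + sum1 = 119·256 + 136 = 30600 = 0x7788.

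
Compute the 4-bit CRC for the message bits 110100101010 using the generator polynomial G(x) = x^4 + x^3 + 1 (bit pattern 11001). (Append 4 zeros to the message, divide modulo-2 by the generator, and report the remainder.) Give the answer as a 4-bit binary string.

Append 4 zeros: 1101001010100000. Divide by 11001 (XOR where the leading bit is 1):
  pos 0: 11010 XOR 11001 = 00011
  pos 3: 11010 XOR 11001 = 00011
  pos 6: 11101 XOR 11001 = 00100
  pos 8: 10000 XOR 11001 = 01001
  pos 9: 10010 XOR 11001 = 01011
  pos 10: 10110 XOR 11001 = 01111
  pos 11: 11110 XOR 11001 = 00111
Remainder (last 4 bits) = 0111. This is the CRC / FCS.

0111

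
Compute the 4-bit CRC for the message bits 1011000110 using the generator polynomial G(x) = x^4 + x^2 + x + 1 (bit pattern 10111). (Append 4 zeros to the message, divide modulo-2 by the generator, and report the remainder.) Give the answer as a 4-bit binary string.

Append 4 zeros: 10110001100000. Divide by 10111 (XOR where the leading bit is 1):
  pos 0: 10110 XOR 10111 = 00001
  pos 4: 10011 XOR 10111 = 00100
  pos 6: 10000 XOR 10111 = 00111
  pos 8: 11100 XOR 10111 = 01011
  pos 9: 10110 XOR 10111 = 00001
Remainder (last 4 bits) = 0001. This is the CRC / FCS.

0001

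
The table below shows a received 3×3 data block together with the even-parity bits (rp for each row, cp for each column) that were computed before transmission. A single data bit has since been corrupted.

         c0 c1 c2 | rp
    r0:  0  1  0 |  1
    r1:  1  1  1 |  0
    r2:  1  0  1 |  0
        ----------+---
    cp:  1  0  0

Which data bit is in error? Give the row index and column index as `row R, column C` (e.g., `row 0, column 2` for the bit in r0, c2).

row 1, column 0

Recompute each row's even parity and compare to rp:
  r0: data parity 1, sent rp 1 → ok
  r1: data parity 1, sent rp 0 → mismatch
  r2: data parity 0, sent rp 0 → ok
Recompute each column's even parity and compare to cp:
  c0: data parity 0, sent cp 1 → mismatch
  c1: data parity 0, sent cp 0 → ok
  c2: data parity 0, sent cp 0 → ok
Exactly one row (r1) and one column (c0) fail → the flipped bit is at their intersection.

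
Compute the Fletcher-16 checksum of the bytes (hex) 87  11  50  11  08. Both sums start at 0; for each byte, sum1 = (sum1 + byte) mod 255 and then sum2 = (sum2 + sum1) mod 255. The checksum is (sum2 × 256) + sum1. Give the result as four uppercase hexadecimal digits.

0502

Running sums (mod 255):
  after byte 0 (87): sum1=135, sum2=135
  after byte 1 (11): sum1=152, sum2=32
  after byte 2 (50): sum1=232, sum2=9
  after byte 3 (11): sum1=249, sum2=3
  after byte 4 (08): sum1=2, sum2=5
Checksum = sum2·256 + sum1 = 5·256 + 2 = 1282 = 0x0502.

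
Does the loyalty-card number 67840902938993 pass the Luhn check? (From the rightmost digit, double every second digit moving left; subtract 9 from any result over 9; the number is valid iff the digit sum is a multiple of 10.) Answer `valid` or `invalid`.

From the right, keep odd positions and double even positions (subtract 9 from any doubled value over 9):
  doubled (positions 2,4,...): 9 7 9 0 0 7 3 → sum 35
  kept (positions 1,3,...): 3 9 3 2 9 4 7 → sum 37
Total = 72.
72 mod 10 = 2, so the number is invalid.

invalid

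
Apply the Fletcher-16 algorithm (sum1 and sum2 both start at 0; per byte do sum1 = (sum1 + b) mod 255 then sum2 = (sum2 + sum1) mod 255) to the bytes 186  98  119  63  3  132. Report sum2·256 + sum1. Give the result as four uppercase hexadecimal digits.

Running sums (mod 255):
  after byte 0 (186): sum1=186, sum2=186
  after byte 1 (98): sum1=29, sum2=215
  after byte 2 (119): sum1=148, sum2=108
  after byte 3 (63): sum1=211, sum2=64
  after byte 4 (3): sum1=214, sum2=23
  after byte 5 (132): sum1=91, sum2=114
Checksum = sum2·256 + sum1 = 114·256 + 91 = 29275 = 0x725B.

725B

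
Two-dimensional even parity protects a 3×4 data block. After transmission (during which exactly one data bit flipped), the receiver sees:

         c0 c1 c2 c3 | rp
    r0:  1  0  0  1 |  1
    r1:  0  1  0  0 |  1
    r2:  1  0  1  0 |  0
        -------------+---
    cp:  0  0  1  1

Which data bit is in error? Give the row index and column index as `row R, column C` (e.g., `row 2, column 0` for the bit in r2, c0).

Recompute each row's even parity and compare to rp:
  r0: data parity 0, sent rp 1 → mismatch
  r1: data parity 1, sent rp 1 → ok
  r2: data parity 0, sent rp 0 → ok
Recompute each column's even parity and compare to cp:
  c0: data parity 0, sent cp 0 → ok
  c1: data parity 1, sent cp 0 → mismatch
  c2: data parity 1, sent cp 1 → ok
  c3: data parity 1, sent cp 1 → ok
Exactly one row (r0) and one column (c1) fail → the flipped bit is at their intersection.

row 0, column 1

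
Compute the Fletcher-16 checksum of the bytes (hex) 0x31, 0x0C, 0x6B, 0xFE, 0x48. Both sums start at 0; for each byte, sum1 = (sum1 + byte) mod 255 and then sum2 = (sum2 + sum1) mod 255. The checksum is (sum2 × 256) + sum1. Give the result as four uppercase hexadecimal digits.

Running sums (mod 255):
  after byte 0 (0x31): sum1=49, sum2=49
  after byte 1 (0x0C): sum1=61, sum2=110
  after byte 2 (0x6B): sum1=168, sum2=23
  after byte 3 (0xFE): sum1=167, sum2=190
  after byte 4 (0x48): sum1=239, sum2=174
Checksum = sum2·256 + sum1 = 174·256 + 239 = 44783 = 0xAEEF.

AEEF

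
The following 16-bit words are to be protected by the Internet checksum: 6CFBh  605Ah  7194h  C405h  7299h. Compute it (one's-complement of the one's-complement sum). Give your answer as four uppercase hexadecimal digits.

8A76

One's-complement addition (fold any carry out of bit 15 back into bit 0):
  0x6CFB + 0x605A = 0x0CD55
  0xCD55 + 0x7194 = 0x13EE9 → wrap carry → 0x3EEA
  0x3EEA + 0xC405 = 0x102EF → wrap carry → 0x02F0
  0x02F0 + 0x7299 = 0x07589
One's-complement sum = 0x7589.
Checksum = ~0x7589 & 0xFFFF = 0x8A76.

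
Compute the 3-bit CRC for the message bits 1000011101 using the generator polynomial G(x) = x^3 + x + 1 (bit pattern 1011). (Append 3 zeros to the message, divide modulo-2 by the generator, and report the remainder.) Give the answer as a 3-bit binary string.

111

Append 3 zeros: 1000011101000. Divide by 1011 (XOR where the leading bit is 1):
  pos 0: 1000 XOR 1011 = 0011
  pos 2: 1101 XOR 1011 = 0110
  pos 3: 1101 XOR 1011 = 0110
  pos 4: 1101 XOR 1011 = 0110
  pos 5: 1100 XOR 1011 = 0111
  pos 6: 1111 XOR 1011 = 0100
  pos 7: 1000 XOR 1011 = 0011
  pos 9: 1100 XOR 1011 = 0111
Remainder (last 3 bits) = 111. This is the CRC / FCS.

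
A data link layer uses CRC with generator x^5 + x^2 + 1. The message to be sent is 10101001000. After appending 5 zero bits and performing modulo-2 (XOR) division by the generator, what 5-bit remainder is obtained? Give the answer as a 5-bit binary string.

Append 5 zeros: 1010100100000000. Divide by 100101 (XOR where the leading bit is 1):
  pos 0: 101010 XOR 100101 = 001111
  pos 2: 111101 XOR 100101 = 011000
  pos 3: 110000 XOR 100101 = 010101
  pos 4: 101010 XOR 100101 = 001111
  pos 6: 111100 XOR 100101 = 011001
  pos 7: 110010 XOR 100101 = 010111
  pos 8: 101110 XOR 100101 = 001011
  pos 10: 101100 XOR 100101 = 001001
Remainder (last 5 bits) = 01001. This is the CRC / FCS.

01001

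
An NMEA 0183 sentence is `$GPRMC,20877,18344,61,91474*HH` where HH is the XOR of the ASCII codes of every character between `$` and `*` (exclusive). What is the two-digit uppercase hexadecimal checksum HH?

XOR the ASCII codes of the payload characters:
  'G' = 0x47 → acc = 0x47
  'P' = 0x50 → acc = 0x17
  'R' = 0x52 → acc = 0x45
  'M' = 0x4D → acc = 0x08
  'C' = 0x43 → acc = 0x4B
  ',' = 0x2C → acc = 0x67
  '2' = 0x32 → acc = 0x55
  '0' = 0x30 → acc = 0x65
  '8' = 0x38 → acc = 0x5D
  '7' = 0x37 → acc = 0x6A
  '7' = 0x37 → acc = 0x5D
  ',' = 0x2C → acc = 0x71
  '1' = 0x31 → acc = 0x40
  '8' = 0x38 → acc = 0x78
  '3' = 0x33 → acc = 0x4B
  '4' = 0x34 → acc = 0x7F
  '4' = 0x34 → acc = 0x4B
  ',' = 0x2C → acc = 0x67
  '6' = 0x36 → acc = 0x51
  '1' = 0x31 → acc = 0x60
  ',' = 0x2C → acc = 0x4C
  '9' = 0x39 → acc = 0x75
  '1' = 0x31 → acc = 0x44
  '4' = 0x34 → acc = 0x70
  '7' = 0x37 → acc = 0x47
  '4' = 0x34 → acc = 0x73
Checksum = 0x73.

73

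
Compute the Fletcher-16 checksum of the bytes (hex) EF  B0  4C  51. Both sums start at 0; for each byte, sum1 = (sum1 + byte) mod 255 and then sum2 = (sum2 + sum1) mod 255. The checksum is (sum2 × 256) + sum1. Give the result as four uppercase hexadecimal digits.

Running sums (mod 255):
  after byte 0 (EF): sum1=239, sum2=239
  after byte 1 (B0): sum1=160, sum2=144
  after byte 2 (4C): sum1=236, sum2=125
  after byte 3 (51): sum1=62, sum2=187
Checksum = sum2·256 + sum1 = 187·256 + 62 = 47934 = 0xBB3E.

BB3E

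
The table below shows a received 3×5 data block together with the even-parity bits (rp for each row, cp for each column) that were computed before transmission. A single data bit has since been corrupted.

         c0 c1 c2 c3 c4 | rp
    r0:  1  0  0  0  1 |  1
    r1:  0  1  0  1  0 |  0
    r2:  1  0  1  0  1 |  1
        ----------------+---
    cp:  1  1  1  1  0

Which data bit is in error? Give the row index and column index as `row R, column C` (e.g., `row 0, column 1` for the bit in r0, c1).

Recompute each row's even parity and compare to rp:
  r0: data parity 0, sent rp 1 → mismatch
  r1: data parity 0, sent rp 0 → ok
  r2: data parity 1, sent rp 1 → ok
Recompute each column's even parity and compare to cp:
  c0: data parity 0, sent cp 1 → mismatch
  c1: data parity 1, sent cp 1 → ok
  c2: data parity 1, sent cp 1 → ok
  c3: data parity 1, sent cp 1 → ok
  c4: data parity 0, sent cp 0 → ok
Exactly one row (r0) and one column (c0) fail → the flipped bit is at their intersection.

row 0, column 0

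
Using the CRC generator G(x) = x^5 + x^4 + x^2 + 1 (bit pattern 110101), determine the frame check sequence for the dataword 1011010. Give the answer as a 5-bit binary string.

11110

Append 5 zeros: 101101000000. Divide by 110101 (XOR where the leading bit is 1):
  pos 0: 101101 XOR 110101 = 011000
  pos 1: 110000 XOR 110101 = 000101
  pos 4: 101000 XOR 110101 = 011101
  pos 5: 111010 XOR 110101 = 001111
Remainder (last 5 bits) = 11110. This is the CRC / FCS.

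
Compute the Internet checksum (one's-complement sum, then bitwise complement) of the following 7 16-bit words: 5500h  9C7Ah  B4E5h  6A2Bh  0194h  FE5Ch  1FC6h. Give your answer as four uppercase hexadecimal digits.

One's-complement addition (fold any carry out of bit 15 back into bit 0):
  0x5500 + 0x9C7A = 0x0F17A
  0xF17A + 0xB4E5 = 0x1A65F → wrap carry → 0xA660
  0xA660 + 0x6A2B = 0x1108B → wrap carry → 0x108C
  0x108C + 0x0194 = 0x01220
  0x1220 + 0xFE5C = 0x1107C → wrap carry → 0x107D
  0x107D + 0x1FC6 = 0x03043
One's-complement sum = 0x3043.
Checksum = ~0x3043 & 0xFFFF = 0xCFBC.

CFBC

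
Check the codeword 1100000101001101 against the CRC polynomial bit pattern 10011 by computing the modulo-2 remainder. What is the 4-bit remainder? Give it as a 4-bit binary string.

Modulo-2 division of 1100000101001101 by 10011:
  pos 0: 11000 XOR 10011 = 01011
  pos 1: 10110 XOR 10011 = 00101
  pos 3: 10101 XOR 10011 = 00110
  pos 5: 11001 XOR 10011 = 01010
  pos 6: 10100 XOR 10011 = 00111
  pos 8: 11101 XOR 10011 = 01110
  pos 9: 11101 XOR 10011 = 01110
  pos 10: 11100 XOR 10011 = 01111
  pos 11: 11111 XOR 10011 = 01100
Remainder = 1100 (nonzero — an error is detected).

1100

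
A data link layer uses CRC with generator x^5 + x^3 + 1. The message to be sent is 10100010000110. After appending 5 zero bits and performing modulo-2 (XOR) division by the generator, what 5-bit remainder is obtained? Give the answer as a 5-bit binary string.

Append 5 zeros: 1010001000011000000. Divide by 101001 (XOR where the leading bit is 1):
  pos 0: 101000 XOR 101001 = 000001
  pos 5: 110000 XOR 101001 = 011001
  pos 6: 110011 XOR 101001 = 011010
  pos 7: 110101 XOR 101001 = 011100
  pos 8: 111000 XOR 101001 = 010001
  pos 9: 100010 XOR 101001 = 001011
  pos 11: 101100 XOR 101001 = 000101
Remainder (last 5 bits) = 10100. This is the CRC / FCS.

10100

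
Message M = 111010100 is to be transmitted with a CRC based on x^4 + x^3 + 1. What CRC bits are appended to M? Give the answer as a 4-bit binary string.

Append 4 zeros: 1110101000000. Divide by 11001 (XOR where the leading bit is 1):
  pos 0: 11101 XOR 11001 = 00100
  pos 2: 10001 XOR 11001 = 01000
  pos 3: 10000 XOR 11001 = 01001
  pos 4: 10010 XOR 11001 = 01011
  pos 5: 10110 XOR 11001 = 01111
  pos 6: 11110 XOR 11001 = 00111
  pos 8: 11100 XOR 11001 = 00101
Remainder (last 4 bits) = 0101. This is the CRC / FCS.

0101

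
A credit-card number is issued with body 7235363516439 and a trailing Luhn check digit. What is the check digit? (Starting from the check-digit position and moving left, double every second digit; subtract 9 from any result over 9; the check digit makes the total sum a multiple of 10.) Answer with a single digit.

Partial digits right→left: 9 3 4 6 1 5 3 6 3 5 3 2 7
Double every second digit counting from the check-digit position (so the 1st, 3rd, 5th, ... of the partial from the right).
  doubled (with −9 where >9): 9 8 2 6 6 6 5 → sum 42
  kept as-is: 3 6 5 6 5 2 → sum 27
Total = 42 + 27 = 69.
Check digit = (10 − (69 mod 10)) mod 10 = 1.

1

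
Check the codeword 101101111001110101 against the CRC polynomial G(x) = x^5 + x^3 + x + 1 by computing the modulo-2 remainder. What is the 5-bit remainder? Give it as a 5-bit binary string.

00000

Modulo-2 division of 101101111001110101 by 101011:
  pos 0: 101101 XOR 101011 = 000110
  pos 3: 110111 XOR 101011 = 011100
  pos 4: 111000 XOR 101011 = 010011
  pos 5: 100110 XOR 101011 = 001101
  pos 7: 110111 XOR 101011 = 011100
  pos 8: 111001 XOR 101011 = 010010
  pos 9: 100100 XOR 101011 = 001111
  pos 11: 111110 XOR 101011 = 010101
  pos 12: 101011 XOR 101011 = 000000
Remainder = 00000 (zero — the frame passes the CRC check).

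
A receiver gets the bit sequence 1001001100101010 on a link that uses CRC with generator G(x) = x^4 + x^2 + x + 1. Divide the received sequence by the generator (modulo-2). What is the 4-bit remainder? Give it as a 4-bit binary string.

1110

Modulo-2 division of 1001001100101010 by 10111:
  pos 0: 10010 XOR 10111 = 00101
  pos 2: 10101 XOR 10111 = 00010
  pos 5: 10100 XOR 10111 = 00011
  pos 8: 11101 XOR 10111 = 01010
  pos 9: 10100 XOR 10111 = 00011
Remainder = 1110 (nonzero — an error is detected).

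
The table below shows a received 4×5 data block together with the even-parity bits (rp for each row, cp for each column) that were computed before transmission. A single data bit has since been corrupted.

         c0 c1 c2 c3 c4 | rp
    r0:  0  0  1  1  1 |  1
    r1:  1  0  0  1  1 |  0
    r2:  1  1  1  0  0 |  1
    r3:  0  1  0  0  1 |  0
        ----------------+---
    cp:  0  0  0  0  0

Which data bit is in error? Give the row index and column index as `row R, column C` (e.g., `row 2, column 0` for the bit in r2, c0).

row 1, column 4

Recompute each row's even parity and compare to rp:
  r0: data parity 1, sent rp 1 → ok
  r1: data parity 1, sent rp 0 → mismatch
  r2: data parity 1, sent rp 1 → ok
  r3: data parity 0, sent rp 0 → ok
Recompute each column's even parity and compare to cp:
  c0: data parity 0, sent cp 0 → ok
  c1: data parity 0, sent cp 0 → ok
  c2: data parity 0, sent cp 0 → ok
  c3: data parity 0, sent cp 0 → ok
  c4: data parity 1, sent cp 0 → mismatch
Exactly one row (r1) and one column (c4) fail → the flipped bit is at their intersection.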